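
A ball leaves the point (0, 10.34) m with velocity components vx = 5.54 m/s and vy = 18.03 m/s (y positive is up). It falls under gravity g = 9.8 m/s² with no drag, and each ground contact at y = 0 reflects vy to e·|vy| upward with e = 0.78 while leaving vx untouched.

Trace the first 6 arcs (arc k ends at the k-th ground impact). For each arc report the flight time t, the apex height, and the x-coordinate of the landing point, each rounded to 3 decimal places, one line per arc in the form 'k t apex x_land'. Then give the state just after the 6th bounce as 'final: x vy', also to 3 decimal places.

Arc 1: start y=10.340, vy=18.030 → t=4.184, apex=26.926, x_land=23.179, impact vy=-22.973
  bounce: vy ← 0.78·22.973 = 17.919
Arc 2: start y=0.000, vy=17.919 → t=3.657, apex=16.382, x_land=43.438, impact vy=-17.919
  bounce: vy ← 0.78·17.919 = 13.977
Arc 3: start y=0.000, vy=13.977 → t=2.852, apex=9.967, x_land=59.240, impact vy=-13.977
  bounce: vy ← 0.78·13.977 = 10.902
Arc 4: start y=0.000, vy=10.902 → t=2.225, apex=6.064, x_land=71.566, impact vy=-10.902
  bounce: vy ← 0.78·10.902 = 8.503
Arc 5: start y=0.000, vy=8.503 → t=1.735, apex=3.689, x_land=81.180, impact vy=-8.503
  bounce: vy ← 0.78·8.503 = 6.633
Arc 6: start y=0.000, vy=6.633 → t=1.354, apex=2.244, x_land=88.679, impact vy=-6.633
  bounce: vy ← 0.78·6.633 = 5.173

1 4.184 26.926 23.179
2 3.657 16.382 43.438
3 2.852 9.967 59.240
4 2.225 6.064 71.566
5 1.735 3.689 81.180
6 1.354 2.244 88.679
final: 88.679 5.173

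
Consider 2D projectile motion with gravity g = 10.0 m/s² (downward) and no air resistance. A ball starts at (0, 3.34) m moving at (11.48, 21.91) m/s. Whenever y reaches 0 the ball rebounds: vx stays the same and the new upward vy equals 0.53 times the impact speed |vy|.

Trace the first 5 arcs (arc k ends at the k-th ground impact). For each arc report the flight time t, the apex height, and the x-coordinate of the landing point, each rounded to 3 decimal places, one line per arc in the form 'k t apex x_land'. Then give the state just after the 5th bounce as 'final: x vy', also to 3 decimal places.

Arc 1: start y=3.340, vy=21.910 → t=4.529, apex=27.342, x_land=51.998, impact vy=-23.385
  bounce: vy ← 0.53·23.385 = 12.394
Arc 2: start y=0.000, vy=12.394 → t=2.479, apex=7.680, x_land=80.455, impact vy=-12.394
  bounce: vy ← 0.53·12.394 = 6.569
Arc 3: start y=0.000, vy=6.569 → t=1.314, apex=2.157, x_land=95.537, impact vy=-6.569
  bounce: vy ← 0.53·6.569 = 3.481
Arc 4: start y=0.000, vy=3.481 → t=0.696, apex=0.606, x_land=103.530, impact vy=-3.481
  bounce: vy ← 0.53·3.481 = 1.845
Arc 5: start y=0.000, vy=1.845 → t=0.369, apex=0.170, x_land=107.767, impact vy=-1.845
  bounce: vy ← 0.53·1.845 = 0.978

1 4.529 27.342 51.998
2 2.479 7.680 80.455
3 1.314 2.157 95.537
4 0.696 0.606 103.530
5 0.369 0.170 107.767
final: 107.767 0.978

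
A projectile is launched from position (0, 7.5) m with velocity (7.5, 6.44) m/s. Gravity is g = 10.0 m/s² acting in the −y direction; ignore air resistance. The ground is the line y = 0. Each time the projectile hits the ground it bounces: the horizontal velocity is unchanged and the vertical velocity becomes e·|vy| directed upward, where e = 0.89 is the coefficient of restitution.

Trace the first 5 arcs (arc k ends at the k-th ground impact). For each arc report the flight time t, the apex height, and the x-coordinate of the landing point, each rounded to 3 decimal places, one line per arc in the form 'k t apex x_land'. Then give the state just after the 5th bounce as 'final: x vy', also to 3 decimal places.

1 2.028 9.574 15.208
2 2.463 7.583 33.681
3 2.192 6.007 50.122
4 1.951 4.758 64.754
5 1.736 3.769 77.777
final: 77.777 7.727

Arc 1: start y=7.500, vy=6.440 → t=2.028, apex=9.574, x_land=15.208, impact vy=-13.837
  bounce: vy ← 0.89·13.837 = 12.315
Arc 2: start y=0.000, vy=12.315 → t=2.463, apex=7.583, x_land=33.681, impact vy=-12.315
  bounce: vy ← 0.89·12.315 = 10.961
Arc 3: start y=0.000, vy=10.961 → t=2.192, apex=6.007, x_land=50.122, impact vy=-10.961
  bounce: vy ← 0.89·10.961 = 9.755
Arc 4: start y=0.000, vy=9.755 → t=1.951, apex=4.758, x_land=64.754, impact vy=-9.755
  bounce: vy ← 0.89·9.755 = 8.682
Arc 5: start y=0.000, vy=8.682 → t=1.736, apex=3.769, x_land=77.777, impact vy=-8.682
  bounce: vy ← 0.89·8.682 = 7.727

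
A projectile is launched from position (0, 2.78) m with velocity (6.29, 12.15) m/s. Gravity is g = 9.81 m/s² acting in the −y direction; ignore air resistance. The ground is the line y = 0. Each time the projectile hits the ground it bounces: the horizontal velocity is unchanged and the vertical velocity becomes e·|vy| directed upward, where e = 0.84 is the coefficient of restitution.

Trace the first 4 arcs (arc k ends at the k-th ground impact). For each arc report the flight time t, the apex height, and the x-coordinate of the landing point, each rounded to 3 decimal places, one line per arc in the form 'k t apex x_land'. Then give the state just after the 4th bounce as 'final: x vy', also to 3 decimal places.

1 2.688 10.304 16.907
2 2.435 7.271 32.223
3 2.045 5.130 45.088
4 1.718 3.620 55.895
final: 55.895 7.079

Arc 1: start y=2.780, vy=12.150 → t=2.688, apex=10.304, x_land=16.907, impact vy=-14.219
  bounce: vy ← 0.84·14.219 = 11.944
Arc 2: start y=0.000, vy=11.944 → t=2.435, apex=7.271, x_land=32.223, impact vy=-11.944
  bounce: vy ← 0.84·11.944 = 10.033
Arc 3: start y=0.000, vy=10.033 → t=2.045, apex=5.130, x_land=45.088, impact vy=-10.033
  bounce: vy ← 0.84·10.033 = 8.427
Arc 4: start y=0.000, vy=8.427 → t=1.718, apex=3.620, x_land=55.895, impact vy=-8.427
  bounce: vy ← 0.84·8.427 = 7.079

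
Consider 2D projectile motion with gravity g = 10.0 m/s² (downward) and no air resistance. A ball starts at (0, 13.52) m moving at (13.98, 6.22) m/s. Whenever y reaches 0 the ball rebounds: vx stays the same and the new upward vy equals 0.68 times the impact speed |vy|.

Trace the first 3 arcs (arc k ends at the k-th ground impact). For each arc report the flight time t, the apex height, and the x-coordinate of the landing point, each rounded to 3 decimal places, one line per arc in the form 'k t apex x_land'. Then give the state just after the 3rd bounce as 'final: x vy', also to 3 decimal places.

Arc 1: start y=13.520, vy=6.220 → t=2.380, apex=15.454, x_land=33.274, impact vy=-17.581
  bounce: vy ← 0.68·17.581 = 11.955
Arc 2: start y=0.000, vy=11.955 → t=2.391, apex=7.146, x_land=66.700, impact vy=-11.955
  bounce: vy ← 0.68·11.955 = 8.129
Arc 3: start y=0.000, vy=8.129 → t=1.626, apex=3.304, x_land=89.430, impact vy=-8.129
  bounce: vy ← 0.68·8.129 = 5.528

1 2.380 15.454 33.274
2 2.391 7.146 66.700
3 1.626 3.304 89.430
final: 89.430 5.528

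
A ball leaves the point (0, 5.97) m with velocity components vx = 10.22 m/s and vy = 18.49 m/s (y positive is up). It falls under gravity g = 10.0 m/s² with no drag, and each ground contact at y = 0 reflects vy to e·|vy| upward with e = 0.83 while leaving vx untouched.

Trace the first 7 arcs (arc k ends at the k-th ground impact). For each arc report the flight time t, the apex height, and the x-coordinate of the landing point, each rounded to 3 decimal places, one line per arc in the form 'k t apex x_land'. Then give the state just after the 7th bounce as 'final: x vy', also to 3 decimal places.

1 3.997 23.064 40.847
2 3.565 15.889 77.284
3 2.959 10.946 107.526
4 2.456 7.541 132.628
5 2.039 5.195 153.462
6 1.692 3.579 170.754
7 1.404 2.465 185.107
final: 185.107 5.828

Arc 1: start y=5.970, vy=18.490 → t=3.997, apex=23.064, x_land=40.847, impact vy=-21.477
  bounce: vy ← 0.83·21.477 = 17.826
Arc 2: start y=0.000, vy=17.826 → t=3.565, apex=15.889, x_land=77.284, impact vy=-17.826
  bounce: vy ← 0.83·17.826 = 14.796
Arc 3: start y=0.000, vy=14.796 → t=2.959, apex=10.946, x_land=107.526, impact vy=-14.796
  bounce: vy ← 0.83·14.796 = 12.281
Arc 4: start y=0.000, vy=12.281 → t=2.456, apex=7.541, x_land=132.628, impact vy=-12.281
  bounce: vy ← 0.83·12.281 = 10.193
Arc 5: start y=0.000, vy=10.193 → t=2.039, apex=5.195, x_land=153.462, impact vy=-10.193
  bounce: vy ← 0.83·10.193 = 8.460
Arc 6: start y=0.000, vy=8.460 → t=1.692, apex=3.579, x_land=170.754, impact vy=-8.460
  bounce: vy ← 0.83·8.460 = 7.022
Arc 7: start y=0.000, vy=7.022 → t=1.404, apex=2.465, x_land=185.107, impact vy=-7.022
  bounce: vy ← 0.83·7.022 = 5.828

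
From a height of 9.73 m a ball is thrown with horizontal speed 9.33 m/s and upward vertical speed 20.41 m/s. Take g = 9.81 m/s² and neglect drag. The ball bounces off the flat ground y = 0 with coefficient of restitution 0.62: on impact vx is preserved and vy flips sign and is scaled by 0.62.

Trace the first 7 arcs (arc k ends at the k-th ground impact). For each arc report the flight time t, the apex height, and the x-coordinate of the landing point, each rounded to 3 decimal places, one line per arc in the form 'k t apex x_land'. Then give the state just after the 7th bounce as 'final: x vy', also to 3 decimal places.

Arc 1: start y=9.730, vy=20.410 → t=4.593, apex=30.962, x_land=42.852, impact vy=-24.647
  bounce: vy ← 0.62·24.647 = 15.281
Arc 2: start y=0.000, vy=15.281 → t=3.115, apex=11.902, x_land=71.919, impact vy=-15.281
  bounce: vy ← 0.62·15.281 = 9.474
Arc 3: start y=0.000, vy=9.474 → t=1.932, apex=4.575, x_land=89.940, impact vy=-9.474
  bounce: vy ← 0.62·9.474 = 5.874
Arc 4: start y=0.000, vy=5.874 → t=1.198, apex=1.759, x_land=101.114, impact vy=-5.874
  bounce: vy ← 0.62·5.874 = 3.642
Arc 5: start y=0.000, vy=3.642 → t=0.742, apex=0.676, x_land=108.041, impact vy=-3.642
  bounce: vy ← 0.62·3.642 = 2.258
Arc 6: start y=0.000, vy=2.258 → t=0.460, apex=0.260, x_land=112.336, impact vy=-2.258
  bounce: vy ← 0.62·2.258 = 1.400
Arc 7: start y=0.000, vy=1.400 → t=0.285, apex=0.100, x_land=114.999, impact vy=-1.400
  bounce: vy ← 0.62·1.400 = 0.868

1 4.593 30.962 42.852
2 3.115 11.902 71.919
3 1.932 4.575 89.940
4 1.198 1.759 101.114
5 0.742 0.676 108.041
6 0.460 0.260 112.336
7 0.285 0.100 114.999
final: 114.999 0.868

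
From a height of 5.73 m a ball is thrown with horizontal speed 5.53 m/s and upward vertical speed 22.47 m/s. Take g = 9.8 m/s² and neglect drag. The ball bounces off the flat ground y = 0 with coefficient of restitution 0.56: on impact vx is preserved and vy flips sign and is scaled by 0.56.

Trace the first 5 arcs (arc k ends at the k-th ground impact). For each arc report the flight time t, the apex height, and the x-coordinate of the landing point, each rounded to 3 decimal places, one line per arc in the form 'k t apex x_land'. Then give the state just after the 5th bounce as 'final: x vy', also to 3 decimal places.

1 4.828 31.490 26.698
2 2.839 9.875 42.400
3 1.590 3.097 51.192
4 0.890 0.971 56.116
5 0.499 0.305 58.874
final: 58.874 1.368

Arc 1: start y=5.730, vy=22.470 → t=4.828, apex=31.490, x_land=26.698, impact vy=-24.844
  bounce: vy ← 0.56·24.844 = 13.912
Arc 2: start y=0.000, vy=13.912 → t=2.839, apex=9.875, x_land=42.400, impact vy=-13.912
  bounce: vy ← 0.56·13.912 = 7.791
Arc 3: start y=0.000, vy=7.791 → t=1.590, apex=3.097, x_land=51.192, impact vy=-7.791
  bounce: vy ← 0.56·7.791 = 4.363
Arc 4: start y=0.000, vy=4.363 → t=0.890, apex=0.971, x_land=56.116, impact vy=-4.363
  bounce: vy ← 0.56·4.363 = 2.443
Arc 5: start y=0.000, vy=2.443 → t=0.499, apex=0.305, x_land=58.874, impact vy=-2.443
  bounce: vy ← 0.56·2.443 = 1.368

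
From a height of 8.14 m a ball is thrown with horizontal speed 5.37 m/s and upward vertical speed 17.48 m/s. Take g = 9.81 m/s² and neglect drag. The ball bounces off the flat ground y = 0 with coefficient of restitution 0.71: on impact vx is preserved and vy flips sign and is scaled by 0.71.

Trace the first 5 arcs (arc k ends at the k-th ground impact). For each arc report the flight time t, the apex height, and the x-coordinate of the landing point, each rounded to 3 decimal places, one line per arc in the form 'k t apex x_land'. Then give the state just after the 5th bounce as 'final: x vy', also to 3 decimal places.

Arc 1: start y=8.140, vy=17.480 → t=3.981, apex=23.713, x_land=21.376, impact vy=-21.570
  bounce: vy ← 0.71·21.570 = 15.315
Arc 2: start y=0.000, vy=15.315 → t=3.122, apex=11.954, x_land=38.142, impact vy=-15.315
  bounce: vy ← 0.71·15.315 = 10.873
Arc 3: start y=0.000, vy=10.873 → t=2.217, apex=6.026, x_land=50.046, impact vy=-10.873
  bounce: vy ← 0.71·10.873 = 7.720
Arc 4: start y=0.000, vy=7.720 → t=1.574, apex=3.038, x_land=58.498, impact vy=-7.720
  bounce: vy ← 0.71·7.720 = 5.481
Arc 5: start y=0.000, vy=5.481 → t=1.117, apex=1.531, x_land=64.499, impact vy=-5.481
  bounce: vy ← 0.71·5.481 = 3.892

1 3.981 23.713 21.376
2 3.122 11.954 38.142
3 2.217 6.026 50.046
4 1.574 3.038 58.498
5 1.117 1.531 64.499
final: 64.499 3.892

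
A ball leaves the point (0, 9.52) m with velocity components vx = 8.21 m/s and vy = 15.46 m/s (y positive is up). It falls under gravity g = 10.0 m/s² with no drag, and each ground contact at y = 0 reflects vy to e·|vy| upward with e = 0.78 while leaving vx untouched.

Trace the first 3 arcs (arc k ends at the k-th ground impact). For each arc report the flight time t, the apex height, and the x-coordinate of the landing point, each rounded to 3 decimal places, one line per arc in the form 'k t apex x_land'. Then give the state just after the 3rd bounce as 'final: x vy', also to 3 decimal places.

Arc 1: start y=9.520, vy=15.460 → t=3.618, apex=21.471, x_land=29.706, impact vy=-20.722
  bounce: vy ← 0.78·20.722 = 16.163
Arc 2: start y=0.000, vy=16.163 → t=3.233, apex=13.063, x_land=56.246, impact vy=-16.163
  bounce: vy ← 0.78·16.163 = 12.607
Arc 3: start y=0.000, vy=12.607 → t=2.521, apex=7.947, x_land=76.947, impact vy=-12.607
  bounce: vy ← 0.78·12.607 = 9.834

1 3.618 21.471 29.706
2 3.233 13.063 56.246
3 2.521 7.947 76.947
final: 76.947 9.834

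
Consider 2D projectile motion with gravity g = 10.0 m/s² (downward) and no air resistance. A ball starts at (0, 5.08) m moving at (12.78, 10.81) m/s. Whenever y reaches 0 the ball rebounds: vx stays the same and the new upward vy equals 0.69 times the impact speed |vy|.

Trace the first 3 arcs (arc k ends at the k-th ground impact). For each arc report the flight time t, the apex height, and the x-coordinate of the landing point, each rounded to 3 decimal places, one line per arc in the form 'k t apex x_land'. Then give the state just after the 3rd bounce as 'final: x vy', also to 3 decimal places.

Arc 1: start y=5.080, vy=10.810 → t=2.559, apex=10.923, x_land=32.704, impact vy=-14.780
  bounce: vy ← 0.69·14.780 = 10.198
Arc 2: start y=0.000, vy=10.198 → t=2.040, apex=5.200, x_land=58.771, impact vy=-10.198
  bounce: vy ← 0.69·10.198 = 7.037
Arc 3: start y=0.000, vy=7.037 → t=1.407, apex=2.476, x_land=76.758, impact vy=-7.037
  bounce: vy ← 0.69·7.037 = 4.855

1 2.559 10.923 32.704
2 2.040 5.200 58.771
3 1.407 2.476 76.758
final: 76.758 4.855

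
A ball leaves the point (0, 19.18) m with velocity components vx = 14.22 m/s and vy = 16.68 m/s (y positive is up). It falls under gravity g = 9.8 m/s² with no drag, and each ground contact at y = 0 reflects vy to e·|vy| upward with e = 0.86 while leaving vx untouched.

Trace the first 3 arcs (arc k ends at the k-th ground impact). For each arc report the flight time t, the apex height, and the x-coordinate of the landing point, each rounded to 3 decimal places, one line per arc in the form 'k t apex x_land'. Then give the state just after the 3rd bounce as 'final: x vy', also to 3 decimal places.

Arc 1: start y=19.180, vy=16.680 → t=4.312, apex=33.375, x_land=61.315, impact vy=-25.576
  bounce: vy ← 0.86·25.576 = 21.996
Arc 2: start y=0.000, vy=21.996 → t=4.489, apex=24.684, x_land=125.147, impact vy=-21.996
  bounce: vy ← 0.86·21.996 = 18.916
Arc 3: start y=0.000, vy=18.916 → t=3.860, apex=18.256, x_land=180.043, impact vy=-18.916
  bounce: vy ← 0.86·18.916 = 16.268

1 4.312 33.375 61.315
2 4.489 24.684 125.147
3 3.860 18.256 180.043
final: 180.043 16.268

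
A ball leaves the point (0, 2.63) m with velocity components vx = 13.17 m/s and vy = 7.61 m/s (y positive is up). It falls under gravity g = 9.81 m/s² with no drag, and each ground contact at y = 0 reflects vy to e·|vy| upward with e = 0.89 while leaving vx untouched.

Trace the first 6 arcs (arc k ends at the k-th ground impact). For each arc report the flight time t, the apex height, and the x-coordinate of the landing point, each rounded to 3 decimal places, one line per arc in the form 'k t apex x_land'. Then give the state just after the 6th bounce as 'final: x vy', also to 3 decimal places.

1 1.842 5.582 24.266
2 1.899 4.421 49.273
3 1.690 3.502 71.530
4 1.504 2.774 91.338
5 1.339 2.197 108.967
6 1.191 1.740 124.658
final: 124.658 5.201

Arc 1: start y=2.630, vy=7.610 → t=1.842, apex=5.582, x_land=24.266, impact vy=-10.465
  bounce: vy ← 0.89·10.465 = 9.314
Arc 2: start y=0.000, vy=9.314 → t=1.899, apex=4.421, x_land=49.273, impact vy=-9.314
  bounce: vy ← 0.89·9.314 = 8.289
Arc 3: start y=0.000, vy=8.289 → t=1.690, apex=3.502, x_land=71.530, impact vy=-8.289
  bounce: vy ← 0.89·8.289 = 7.377
Arc 4: start y=0.000, vy=7.377 → t=1.504, apex=2.774, x_land=91.338, impact vy=-7.377
  bounce: vy ← 0.89·7.377 = 6.566
Arc 5: start y=0.000, vy=6.566 → t=1.339, apex=2.197, x_land=108.967, impact vy=-6.566
  bounce: vy ← 0.89·6.566 = 5.844
Arc 6: start y=0.000, vy=5.844 → t=1.191, apex=1.740, x_land=124.658, impact vy=-5.844
  bounce: vy ← 0.89·5.844 = 5.201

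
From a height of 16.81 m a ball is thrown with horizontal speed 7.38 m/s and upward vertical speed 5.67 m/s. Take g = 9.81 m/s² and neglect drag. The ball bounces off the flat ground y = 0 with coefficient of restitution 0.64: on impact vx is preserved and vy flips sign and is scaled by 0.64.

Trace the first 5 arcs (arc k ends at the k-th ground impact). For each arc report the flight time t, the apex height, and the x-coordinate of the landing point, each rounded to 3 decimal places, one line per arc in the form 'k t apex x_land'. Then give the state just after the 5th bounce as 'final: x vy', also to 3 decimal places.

1 2.517 18.449 18.578
2 2.482 7.557 36.898
3 1.589 3.095 48.623
4 1.017 1.268 56.127
5 0.651 0.519 60.930
final: 60.930 2.043

Arc 1: start y=16.810, vy=5.670 → t=2.517, apex=18.449, x_land=18.578, impact vy=-19.025
  bounce: vy ← 0.64·19.025 = 12.176
Arc 2: start y=0.000, vy=12.176 → t=2.482, apex=7.557, x_land=36.898, impact vy=-12.176
  bounce: vy ← 0.64·12.176 = 7.793
Arc 3: start y=0.000, vy=7.793 → t=1.589, apex=3.095, x_land=48.623, impact vy=-7.793
  bounce: vy ← 0.64·7.793 = 4.987
Arc 4: start y=0.000, vy=4.987 → t=1.017, apex=1.268, x_land=56.127, impact vy=-4.987
  bounce: vy ← 0.64·4.987 = 3.192
Arc 5: start y=0.000, vy=3.192 → t=0.651, apex=0.519, x_land=60.930, impact vy=-3.192
  bounce: vy ← 0.64·3.192 = 2.043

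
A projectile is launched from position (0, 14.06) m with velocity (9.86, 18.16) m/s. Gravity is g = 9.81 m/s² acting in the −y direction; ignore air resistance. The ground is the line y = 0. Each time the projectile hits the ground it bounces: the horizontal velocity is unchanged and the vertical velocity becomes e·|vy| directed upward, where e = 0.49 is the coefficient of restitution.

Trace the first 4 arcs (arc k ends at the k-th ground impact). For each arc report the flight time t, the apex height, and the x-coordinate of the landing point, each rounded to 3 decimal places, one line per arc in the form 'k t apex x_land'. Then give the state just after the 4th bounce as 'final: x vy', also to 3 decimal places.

1 4.360 30.869 42.988
2 2.458 7.412 67.228
3 1.205 1.780 79.106
4 0.590 0.427 84.926
final: 84.926 1.419

Arc 1: start y=14.060, vy=18.160 → t=4.360, apex=30.869, x_land=42.988, impact vy=-24.610
  bounce: vy ← 0.49·24.610 = 12.059
Arc 2: start y=0.000, vy=12.059 → t=2.458, apex=7.412, x_land=67.228, impact vy=-12.059
  bounce: vy ← 0.49·12.059 = 5.909
Arc 3: start y=0.000, vy=5.909 → t=1.205, apex=1.780, x_land=79.106, impact vy=-5.909
  bounce: vy ← 0.49·5.909 = 2.895
Arc 4: start y=0.000, vy=2.895 → t=0.590, apex=0.427, x_land=84.926, impact vy=-2.895
  bounce: vy ← 0.49·2.895 = 1.419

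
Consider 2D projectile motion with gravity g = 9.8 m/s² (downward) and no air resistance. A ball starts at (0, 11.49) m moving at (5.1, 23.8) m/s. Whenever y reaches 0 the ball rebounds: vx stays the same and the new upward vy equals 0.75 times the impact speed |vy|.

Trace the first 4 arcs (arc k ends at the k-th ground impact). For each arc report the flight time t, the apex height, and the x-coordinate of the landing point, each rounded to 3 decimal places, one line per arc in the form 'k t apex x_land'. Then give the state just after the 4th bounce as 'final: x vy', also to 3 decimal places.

Arc 1: start y=11.490, vy=23.800 → t=5.300, apex=40.390, x_land=27.028, impact vy=-28.136
  bounce: vy ← 0.75·28.136 = 21.102
Arc 2: start y=0.000, vy=21.102 → t=4.307, apex=22.719, x_land=48.991, impact vy=-21.102
  bounce: vy ← 0.75·21.102 = 15.827
Arc 3: start y=0.000, vy=15.827 → t=3.230, apex=12.780, x_land=65.464, impact vy=-15.827
  bounce: vy ← 0.75·15.827 = 11.870
Arc 4: start y=0.000, vy=11.870 → t=2.422, apex=7.189, x_land=77.818, impact vy=-11.870
  bounce: vy ← 0.75·11.870 = 8.902

1 5.300 40.390 27.028
2 4.307 22.719 48.991
3 3.230 12.780 65.464
4 2.422 7.189 77.818
final: 77.818 8.902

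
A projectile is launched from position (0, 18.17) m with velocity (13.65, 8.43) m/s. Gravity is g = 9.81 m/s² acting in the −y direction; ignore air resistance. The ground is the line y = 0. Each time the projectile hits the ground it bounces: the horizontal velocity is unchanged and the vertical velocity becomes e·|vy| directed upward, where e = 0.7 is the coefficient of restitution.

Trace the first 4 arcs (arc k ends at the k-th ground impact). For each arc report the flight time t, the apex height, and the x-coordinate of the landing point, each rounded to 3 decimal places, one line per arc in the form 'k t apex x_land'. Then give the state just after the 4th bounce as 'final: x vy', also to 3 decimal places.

Arc 1: start y=18.170, vy=8.430 → t=2.967, apex=21.792, x_land=40.501, impact vy=-20.678
  bounce: vy ← 0.7·20.678 = 14.474
Arc 2: start y=0.000, vy=14.474 → t=2.951, apex=10.678, x_land=80.781, impact vy=-14.474
  bounce: vy ← 0.7·14.474 = 10.132
Arc 3: start y=0.000, vy=10.132 → t=2.066, apex=5.232, x_land=108.977, impact vy=-10.132
  bounce: vy ← 0.7·10.132 = 7.092
Arc 4: start y=0.000, vy=7.092 → t=1.446, apex=2.564, x_land=128.715, impact vy=-7.092
  bounce: vy ← 0.7·7.092 = 4.965

1 2.967 21.792 40.501
2 2.951 10.678 80.781
3 2.066 5.232 108.977
4 1.446 2.564 128.715
final: 128.715 4.965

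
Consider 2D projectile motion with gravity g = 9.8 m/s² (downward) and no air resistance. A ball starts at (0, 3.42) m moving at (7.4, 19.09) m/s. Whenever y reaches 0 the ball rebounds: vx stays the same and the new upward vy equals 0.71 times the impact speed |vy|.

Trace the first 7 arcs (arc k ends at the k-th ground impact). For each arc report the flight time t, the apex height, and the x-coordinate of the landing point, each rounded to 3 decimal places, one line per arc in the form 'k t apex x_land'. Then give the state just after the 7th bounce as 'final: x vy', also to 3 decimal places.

Arc 1: start y=3.420, vy=19.090 → t=4.068, apex=22.013, x_land=30.100, impact vy=-20.772
  bounce: vy ← 0.71·20.772 = 14.748
Arc 2: start y=0.000, vy=14.748 → t=3.010, apex=11.097, x_land=52.372, impact vy=-14.748
  bounce: vy ← 0.71·14.748 = 10.471
Arc 3: start y=0.000, vy=10.471 → t=2.137, apex=5.594, x_land=68.185, impact vy=-10.471
  bounce: vy ← 0.71·10.471 = 7.434
Arc 4: start y=0.000, vy=7.434 → t=1.517, apex=2.820, x_land=79.413, impact vy=-7.434
  bounce: vy ← 0.71·7.434 = 5.278
Arc 5: start y=0.000, vy=5.278 → t=1.077, apex=1.422, x_land=87.384, impact vy=-5.278
  bounce: vy ← 0.71·5.278 = 3.748
Arc 6: start y=0.000, vy=3.748 → t=0.765, apex=0.717, x_land=93.044, impact vy=-3.748
  bounce: vy ← 0.71·3.748 = 2.661
Arc 7: start y=0.000, vy=2.661 → t=0.543, apex=0.361, x_land=97.062, impact vy=-2.661
  bounce: vy ← 0.71·2.661 = 1.889

1 4.068 22.013 30.100
2 3.010 11.097 52.372
3 2.137 5.594 68.185
4 1.517 2.820 79.413
5 1.077 1.422 87.384
6 0.765 0.717 93.044
7 0.543 0.361 97.062
final: 97.062 1.889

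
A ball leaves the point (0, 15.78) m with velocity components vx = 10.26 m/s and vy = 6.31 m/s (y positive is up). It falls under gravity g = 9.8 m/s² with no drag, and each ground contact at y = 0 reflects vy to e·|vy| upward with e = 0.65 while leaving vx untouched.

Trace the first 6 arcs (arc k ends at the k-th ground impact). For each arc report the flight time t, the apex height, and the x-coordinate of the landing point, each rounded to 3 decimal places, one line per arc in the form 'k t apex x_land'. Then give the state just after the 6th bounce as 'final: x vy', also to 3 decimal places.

1 2.550 17.811 26.168
2 2.479 7.525 51.597
3 1.611 3.179 68.127
4 1.047 1.343 78.871
5 0.681 0.568 85.854
6 0.442 0.240 90.394
final: 90.394 1.409

Arc 1: start y=15.780, vy=6.310 → t=2.550, apex=17.811, x_land=26.168, impact vy=-18.684
  bounce: vy ← 0.65·18.684 = 12.145
Arc 2: start y=0.000, vy=12.145 → t=2.479, apex=7.525, x_land=51.597, impact vy=-12.145
  bounce: vy ← 0.65·12.145 = 7.894
Arc 3: start y=0.000, vy=7.894 → t=1.611, apex=3.179, x_land=68.127, impact vy=-7.894
  bounce: vy ← 0.65·7.894 = 5.131
Arc 4: start y=0.000, vy=5.131 → t=1.047, apex=1.343, x_land=78.871, impact vy=-5.131
  bounce: vy ← 0.65·5.131 = 3.335
Arc 5: start y=0.000, vy=3.335 → t=0.681, apex=0.568, x_land=85.854, impact vy=-3.335
  bounce: vy ← 0.65·3.335 = 2.168
Arc 6: start y=0.000, vy=2.168 → t=0.442, apex=0.240, x_land=90.394, impact vy=-2.168
  bounce: vy ← 0.65·2.168 = 1.409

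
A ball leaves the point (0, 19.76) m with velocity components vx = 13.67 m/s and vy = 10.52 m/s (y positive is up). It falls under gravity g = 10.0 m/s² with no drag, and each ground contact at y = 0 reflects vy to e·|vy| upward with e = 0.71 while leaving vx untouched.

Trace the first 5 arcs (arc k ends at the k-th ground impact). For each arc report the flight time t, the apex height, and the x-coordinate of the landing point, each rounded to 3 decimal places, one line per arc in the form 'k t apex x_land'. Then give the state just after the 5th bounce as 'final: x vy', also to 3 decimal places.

1 3.301 25.294 45.127
2 3.194 12.750 88.786
3 2.268 6.428 119.784
4 1.610 3.240 141.793
5 1.143 1.633 157.419
final: 157.419 4.058

Arc 1: start y=19.760, vy=10.520 → t=3.301, apex=25.294, x_land=45.127, impact vy=-22.492
  bounce: vy ← 0.71·22.492 = 15.969
Arc 2: start y=0.000, vy=15.969 → t=3.194, apex=12.750, x_land=88.786, impact vy=-15.969
  bounce: vy ← 0.71·15.969 = 11.338
Arc 3: start y=0.000, vy=11.338 → t=2.268, apex=6.428, x_land=119.784, impact vy=-11.338
  bounce: vy ← 0.71·11.338 = 8.050
Arc 4: start y=0.000, vy=8.050 → t=1.610, apex=3.240, x_land=141.793, impact vy=-8.050
  bounce: vy ← 0.71·8.050 = 5.715
Arc 5: start y=0.000, vy=5.715 → t=1.143, apex=1.633, x_land=157.419, impact vy=-5.715
  bounce: vy ← 0.71·5.715 = 4.058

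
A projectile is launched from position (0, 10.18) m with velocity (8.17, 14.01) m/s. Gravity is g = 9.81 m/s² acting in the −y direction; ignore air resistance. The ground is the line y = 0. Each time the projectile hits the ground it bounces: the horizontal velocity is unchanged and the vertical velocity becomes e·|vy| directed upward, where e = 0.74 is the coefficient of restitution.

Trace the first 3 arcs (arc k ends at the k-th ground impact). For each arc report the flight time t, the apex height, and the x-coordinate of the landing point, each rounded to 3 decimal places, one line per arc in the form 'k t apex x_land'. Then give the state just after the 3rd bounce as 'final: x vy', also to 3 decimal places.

1 3.457 20.184 28.241
2 3.002 11.053 52.769
3 2.222 6.053 70.920
final: 70.920 8.064

Arc 1: start y=10.180, vy=14.010 → t=3.457, apex=20.184, x_land=28.241, impact vy=-19.900
  bounce: vy ← 0.74·19.900 = 14.726
Arc 2: start y=0.000, vy=14.726 → t=3.002, apex=11.053, x_land=52.769, impact vy=-14.726
  bounce: vy ← 0.74·14.726 = 10.897
Arc 3: start y=0.000, vy=10.897 → t=2.222, apex=6.053, x_land=70.920, impact vy=-10.897
  bounce: vy ← 0.74·10.897 = 8.064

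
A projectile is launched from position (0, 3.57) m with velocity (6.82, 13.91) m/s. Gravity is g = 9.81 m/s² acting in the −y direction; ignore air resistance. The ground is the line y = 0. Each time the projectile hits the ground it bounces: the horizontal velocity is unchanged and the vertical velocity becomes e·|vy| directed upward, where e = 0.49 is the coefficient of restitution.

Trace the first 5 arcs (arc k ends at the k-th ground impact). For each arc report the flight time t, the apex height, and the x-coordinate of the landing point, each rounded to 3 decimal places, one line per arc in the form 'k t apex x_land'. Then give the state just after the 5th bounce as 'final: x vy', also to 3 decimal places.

1 3.073 13.432 20.956
2 1.622 3.225 32.016
3 0.795 0.774 37.436
4 0.389 0.186 40.091
5 0.191 0.045 41.392
final: 41.392 0.459

Arc 1: start y=3.570, vy=13.910 → t=3.073, apex=13.432, x_land=20.956, impact vy=-16.234
  bounce: vy ← 0.49·16.234 = 7.954
Arc 2: start y=0.000, vy=7.954 → t=1.622, apex=3.225, x_land=32.016, impact vy=-7.954
  bounce: vy ← 0.49·7.954 = 3.898
Arc 3: start y=0.000, vy=3.898 → t=0.795, apex=0.774, x_land=37.436, impact vy=-3.898
  bounce: vy ← 0.49·3.898 = 1.910
Arc 4: start y=0.000, vy=1.910 → t=0.389, apex=0.186, x_land=40.091, impact vy=-1.910
  bounce: vy ← 0.49·1.910 = 0.936
Arc 5: start y=0.000, vy=0.936 → t=0.191, apex=0.045, x_land=41.392, impact vy=-0.936
  bounce: vy ← 0.49·0.936 = 0.459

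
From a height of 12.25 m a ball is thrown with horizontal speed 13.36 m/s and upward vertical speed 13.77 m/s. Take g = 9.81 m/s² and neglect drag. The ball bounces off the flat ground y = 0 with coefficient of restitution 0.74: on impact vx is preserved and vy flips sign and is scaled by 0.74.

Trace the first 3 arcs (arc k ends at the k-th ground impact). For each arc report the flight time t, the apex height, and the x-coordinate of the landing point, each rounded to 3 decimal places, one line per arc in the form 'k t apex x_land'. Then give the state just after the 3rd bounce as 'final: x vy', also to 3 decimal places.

Arc 1: start y=12.250, vy=13.770 → t=3.517, apex=21.914, x_land=46.992, impact vy=-20.735
  bounce: vy ← 0.74·20.735 = 15.344
Arc 2: start y=0.000, vy=15.344 → t=3.128, apex=12.000, x_land=88.786, impact vy=-15.344
  bounce: vy ← 0.74·15.344 = 11.355
Arc 3: start y=0.000, vy=11.355 → t=2.315, apex=6.571, x_land=119.713, impact vy=-11.355
  bounce: vy ← 0.74·11.355 = 8.402

1 3.517 21.914 46.992
2 3.128 12.000 88.786
3 2.315 6.571 119.713
final: 119.713 8.402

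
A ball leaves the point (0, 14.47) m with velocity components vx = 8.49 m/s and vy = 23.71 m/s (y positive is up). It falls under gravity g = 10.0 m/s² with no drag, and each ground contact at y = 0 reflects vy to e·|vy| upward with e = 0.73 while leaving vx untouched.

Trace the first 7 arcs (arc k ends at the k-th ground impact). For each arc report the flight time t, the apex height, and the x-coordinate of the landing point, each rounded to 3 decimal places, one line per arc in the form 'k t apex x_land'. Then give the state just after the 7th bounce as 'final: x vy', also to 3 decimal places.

1 5.289 42.578 44.905
2 4.261 22.690 81.077
3 3.110 12.091 107.482
4 2.270 6.444 126.758
5 1.657 3.434 140.829
6 1.210 1.830 151.101
7 0.883 0.975 158.600
final: 158.600 3.224

Arc 1: start y=14.470, vy=23.710 → t=5.289, apex=42.578, x_land=44.905, impact vy=-29.182
  bounce: vy ← 0.73·29.182 = 21.303
Arc 2: start y=0.000, vy=21.303 → t=4.261, apex=22.690, x_land=81.077, impact vy=-21.303
  bounce: vy ← 0.73·21.303 = 15.551
Arc 3: start y=0.000, vy=15.551 → t=3.110, apex=12.091, x_land=107.482, impact vy=-15.551
  bounce: vy ← 0.73·15.551 = 11.352
Arc 4: start y=0.000, vy=11.352 → t=2.270, apex=6.444, x_land=126.758, impact vy=-11.352
  bounce: vy ← 0.73·11.352 = 8.287
Arc 5: start y=0.000, vy=8.287 → t=1.657, apex=3.434, x_land=140.829, impact vy=-8.287
  bounce: vy ← 0.73·8.287 = 6.050
Arc 6: start y=0.000, vy=6.050 → t=1.210, apex=1.830, x_land=151.101, impact vy=-6.050
  bounce: vy ← 0.73·6.050 = 4.416
Arc 7: start y=0.000, vy=4.416 → t=0.883, apex=0.975, x_land=158.600, impact vy=-4.416
  bounce: vy ← 0.73·4.416 = 3.224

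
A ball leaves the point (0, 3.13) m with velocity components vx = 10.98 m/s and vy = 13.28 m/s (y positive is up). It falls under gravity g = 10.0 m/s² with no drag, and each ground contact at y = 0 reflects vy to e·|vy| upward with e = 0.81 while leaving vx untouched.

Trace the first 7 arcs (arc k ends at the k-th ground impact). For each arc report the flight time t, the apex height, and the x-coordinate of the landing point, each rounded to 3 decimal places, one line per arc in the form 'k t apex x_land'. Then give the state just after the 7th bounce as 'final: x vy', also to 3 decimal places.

1 2.874 11.948 31.555
2 2.504 7.839 59.051
3 2.028 5.143 81.323
4 1.643 3.374 99.364
5 1.331 2.214 113.977
6 1.078 1.453 125.813
7 0.873 0.953 135.401
final: 135.401 3.536

Arc 1: start y=3.130, vy=13.280 → t=2.874, apex=11.948, x_land=31.555, impact vy=-15.458
  bounce: vy ← 0.81·15.458 = 12.521
Arc 2: start y=0.000, vy=12.521 → t=2.504, apex=7.839, x_land=59.051, impact vy=-12.521
  bounce: vy ← 0.81·12.521 = 10.142
Arc 3: start y=0.000, vy=10.142 → t=2.028, apex=5.143, x_land=81.323, impact vy=-10.142
  bounce: vy ← 0.81·10.142 = 8.215
Arc 4: start y=0.000, vy=8.215 → t=1.643, apex=3.374, x_land=99.364, impact vy=-8.215
  bounce: vy ← 0.81·8.215 = 6.654
Arc 5: start y=0.000, vy=6.654 → t=1.331, apex=2.214, x_land=113.977, impact vy=-6.654
  bounce: vy ← 0.81·6.654 = 5.390
Arc 6: start y=0.000, vy=5.390 → t=1.078, apex=1.453, x_land=125.813, impact vy=-5.390
  bounce: vy ← 0.81·5.390 = 4.366
Arc 7: start y=0.000, vy=4.366 → t=0.873, apex=0.953, x_land=135.401, impact vy=-4.366
  bounce: vy ← 0.81·4.366 = 3.536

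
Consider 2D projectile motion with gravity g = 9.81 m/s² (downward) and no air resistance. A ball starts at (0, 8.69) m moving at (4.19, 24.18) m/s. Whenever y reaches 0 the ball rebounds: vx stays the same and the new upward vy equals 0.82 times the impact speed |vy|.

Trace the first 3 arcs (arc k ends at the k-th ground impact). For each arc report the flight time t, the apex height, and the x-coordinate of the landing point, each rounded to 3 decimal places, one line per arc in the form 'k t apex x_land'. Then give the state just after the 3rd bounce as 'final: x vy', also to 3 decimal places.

Arc 1: start y=8.690, vy=24.180 → t=5.266, apex=38.490, x_land=22.065, impact vy=-27.480
  bounce: vy ← 0.82·27.480 = 22.534
Arc 2: start y=0.000, vy=22.534 → t=4.594, apex=25.881, x_land=41.314, impact vy=-22.534
  bounce: vy ← 0.82·22.534 = 18.478
Arc 3: start y=0.000, vy=18.478 → t=3.767, apex=17.402, x_land=57.098, impact vy=-18.478
  bounce: vy ← 0.82·18.478 = 15.152

1 5.266 38.490 22.065
2 4.594 25.881 41.314
3 3.767 17.402 57.098
final: 57.098 15.152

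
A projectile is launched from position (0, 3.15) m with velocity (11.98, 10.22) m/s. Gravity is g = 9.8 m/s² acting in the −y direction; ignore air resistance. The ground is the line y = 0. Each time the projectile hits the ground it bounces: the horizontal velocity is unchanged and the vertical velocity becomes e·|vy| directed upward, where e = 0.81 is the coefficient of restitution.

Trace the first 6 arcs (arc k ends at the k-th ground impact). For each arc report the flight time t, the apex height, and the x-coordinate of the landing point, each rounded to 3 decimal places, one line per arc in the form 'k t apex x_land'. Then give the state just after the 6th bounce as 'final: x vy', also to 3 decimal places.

Arc 1: start y=3.150, vy=10.220 → t=2.358, apex=8.479, x_land=28.253, impact vy=-12.891
  bounce: vy ← 0.81·12.891 = 10.442
Arc 2: start y=0.000, vy=10.442 → t=2.131, apex=5.563, x_land=53.782, impact vy=-10.442
  bounce: vy ← 0.81·10.442 = 8.458
Arc 3: start y=0.000, vy=8.458 → t=1.726, apex=3.650, x_land=74.461, impact vy=-8.458
  bounce: vy ← 0.81·8.458 = 6.851
Arc 4: start y=0.000, vy=6.851 → t=1.398, apex=2.395, x_land=91.211, impact vy=-6.851
  bounce: vy ← 0.81·6.851 = 5.549
Arc 5: start y=0.000, vy=5.549 → t=1.133, apex=1.571, x_land=104.779, impact vy=-5.549
  bounce: vy ← 0.81·5.549 = 4.495
Arc 6: start y=0.000, vy=4.495 → t=0.917, apex=1.031, x_land=115.769, impact vy=-4.495
  bounce: vy ← 0.81·4.495 = 3.641

1 2.358 8.479 28.253
2 2.131 5.563 53.782
3 1.726 3.650 74.461
4 1.398 2.395 91.211
5 1.133 1.571 104.779
6 0.917 1.031 115.769
final: 115.769 3.641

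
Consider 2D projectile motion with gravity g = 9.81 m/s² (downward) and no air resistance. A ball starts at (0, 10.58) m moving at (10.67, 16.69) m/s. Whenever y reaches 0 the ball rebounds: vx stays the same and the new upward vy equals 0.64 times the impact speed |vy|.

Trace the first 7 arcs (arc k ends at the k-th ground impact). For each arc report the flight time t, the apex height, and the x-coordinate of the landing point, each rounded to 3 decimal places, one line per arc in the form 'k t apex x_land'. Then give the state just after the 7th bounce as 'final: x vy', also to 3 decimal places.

1 3.949 24.778 42.135
2 2.877 10.149 72.831
3 1.841 4.157 92.476
4 1.178 1.703 105.049
5 0.754 0.697 113.096
6 0.483 0.286 118.246
7 0.309 0.117 121.542
final: 121.542 0.970

Arc 1: start y=10.580, vy=16.690 → t=3.949, apex=24.778, x_land=42.135, impact vy=-22.048
  bounce: vy ← 0.64·22.048 = 14.111
Arc 2: start y=0.000, vy=14.111 → t=2.877, apex=10.149, x_land=72.831, impact vy=-14.111
  bounce: vy ← 0.64·14.111 = 9.031
Arc 3: start y=0.000, vy=9.031 → t=1.841, apex=4.157, x_land=92.476, impact vy=-9.031
  bounce: vy ← 0.64·9.031 = 5.780
Arc 4: start y=0.000, vy=5.780 → t=1.178, apex=1.703, x_land=105.049, impact vy=-5.780
  bounce: vy ← 0.64·5.780 = 3.699
Arc 5: start y=0.000, vy=3.699 → t=0.754, apex=0.697, x_land=113.096, impact vy=-3.699
  bounce: vy ← 0.64·3.699 = 2.367
Arc 6: start y=0.000, vy=2.367 → t=0.483, apex=0.286, x_land=118.246, impact vy=-2.367
  bounce: vy ← 0.64·2.367 = 1.515
Arc 7: start y=0.000, vy=1.515 → t=0.309, apex=0.117, x_land=121.542, impact vy=-1.515
  bounce: vy ← 0.64·1.515 = 0.970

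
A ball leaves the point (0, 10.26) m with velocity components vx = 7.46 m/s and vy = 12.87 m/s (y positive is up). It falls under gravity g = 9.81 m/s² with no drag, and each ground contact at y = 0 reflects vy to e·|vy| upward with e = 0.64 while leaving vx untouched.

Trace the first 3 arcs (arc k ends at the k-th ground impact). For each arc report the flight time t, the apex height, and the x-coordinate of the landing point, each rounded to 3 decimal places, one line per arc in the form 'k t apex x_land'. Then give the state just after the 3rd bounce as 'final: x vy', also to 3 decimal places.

1 3.265 18.702 24.354
2 2.499 7.660 42.999
3 1.600 3.138 54.933
final: 54.933 5.022

Arc 1: start y=10.260, vy=12.870 → t=3.265, apex=18.702, x_land=24.354, impact vy=-19.156
  bounce: vy ← 0.64·19.156 = 12.260
Arc 2: start y=0.000, vy=12.260 → t=2.499, apex=7.660, x_land=42.999, impact vy=-12.260
  bounce: vy ← 0.64·12.260 = 7.846
Arc 3: start y=0.000, vy=7.846 → t=1.600, apex=3.138, x_land=54.933, impact vy=-7.846
  bounce: vy ← 0.64·7.846 = 5.022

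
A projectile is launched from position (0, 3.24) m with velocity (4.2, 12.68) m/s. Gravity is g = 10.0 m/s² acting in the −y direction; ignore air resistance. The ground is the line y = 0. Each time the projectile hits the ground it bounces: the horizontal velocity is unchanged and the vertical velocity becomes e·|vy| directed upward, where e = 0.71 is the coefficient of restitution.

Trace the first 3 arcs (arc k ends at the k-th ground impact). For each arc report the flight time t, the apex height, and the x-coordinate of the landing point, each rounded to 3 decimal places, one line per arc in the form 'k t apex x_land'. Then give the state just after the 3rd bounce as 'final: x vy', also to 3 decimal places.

1 2.770 11.279 11.634
2 2.133 5.686 20.591
3 1.514 2.866 26.951
final: 26.951 5.376

Arc 1: start y=3.240, vy=12.680 → t=2.770, apex=11.279, x_land=11.634, impact vy=-15.019
  bounce: vy ← 0.71·15.019 = 10.664
Arc 2: start y=0.000, vy=10.664 → t=2.133, apex=5.686, x_land=20.591, impact vy=-10.664
  bounce: vy ← 0.71·10.664 = 7.571
Arc 3: start y=0.000, vy=7.571 → t=1.514, apex=2.866, x_land=26.951, impact vy=-7.571
  bounce: vy ← 0.71·7.571 = 5.376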